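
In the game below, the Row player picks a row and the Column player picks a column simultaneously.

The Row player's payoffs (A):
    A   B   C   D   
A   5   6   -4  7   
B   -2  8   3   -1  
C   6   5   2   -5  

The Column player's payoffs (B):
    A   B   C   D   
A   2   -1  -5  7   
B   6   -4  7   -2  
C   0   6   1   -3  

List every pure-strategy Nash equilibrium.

(A, D) and (B, C)

Find each player's best response to every opponent strategy; NE are the intersections.
The Row player's best responses — vs A: C (payoff 6); vs B: B (payoff 8); vs C: B (payoff 3); vs D: A (payoff 7).
The Column player's best responses — vs A: D (payoff 7); vs B: C (payoff 7); vs C: B (payoff 6).
Mutual best responses occur at (A, D) and (B, C); at each, neither player gains by switching.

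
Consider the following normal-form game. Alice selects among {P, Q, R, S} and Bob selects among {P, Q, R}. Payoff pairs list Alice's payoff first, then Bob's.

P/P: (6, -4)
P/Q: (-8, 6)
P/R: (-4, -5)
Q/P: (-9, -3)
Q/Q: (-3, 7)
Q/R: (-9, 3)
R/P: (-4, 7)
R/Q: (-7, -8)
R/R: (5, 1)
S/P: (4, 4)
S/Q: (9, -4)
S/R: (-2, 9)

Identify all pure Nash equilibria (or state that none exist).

None

Find each player's best response to every opponent strategy; NE are the intersections.
Alice's best responses — vs P: P (payoff 6); vs Q: S (payoff 9); vs R: R (payoff 5).
Bob's best responses — vs P: Q (payoff 6); vs Q: Q (payoff 7); vs R: P (payoff 7); vs S: R (payoff 9).
No cell has both players best-responding. For instance, Alice's best reply to Q is S, but against S Bob prefers R over Q.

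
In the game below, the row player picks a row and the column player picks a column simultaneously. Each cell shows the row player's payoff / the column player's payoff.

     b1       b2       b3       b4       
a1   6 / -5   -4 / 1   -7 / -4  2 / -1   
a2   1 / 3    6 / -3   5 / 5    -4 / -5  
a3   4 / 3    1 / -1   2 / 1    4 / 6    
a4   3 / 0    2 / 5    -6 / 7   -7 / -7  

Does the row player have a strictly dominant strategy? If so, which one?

No strictly dominant strategy

A strategy is strictly dominant if it gives the row player a strictly higher payoff than every other strategy, against every choice by the opponent.
a1 is not dominant: against b2, a2 gives 6 > -4.
a2 is not dominant: against b1, a1 gives 6 > 1.
a3 is not dominant: against b1, a1 gives 6 > 4.
a4 is not dominant: against b1, a1 gives 6 > 3.
No single strategy is best against every opponent action.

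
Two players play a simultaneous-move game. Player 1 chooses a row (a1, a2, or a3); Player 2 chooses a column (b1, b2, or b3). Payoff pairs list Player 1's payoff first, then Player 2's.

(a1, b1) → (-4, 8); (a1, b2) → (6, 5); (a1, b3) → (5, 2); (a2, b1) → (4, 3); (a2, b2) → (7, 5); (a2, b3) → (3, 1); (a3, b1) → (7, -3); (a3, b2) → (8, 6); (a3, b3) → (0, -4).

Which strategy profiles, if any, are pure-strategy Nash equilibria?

Check mutual best responses: a cell is a NE iff neither player can gain by unilaterally deviating.
Player 1's best responses — vs b1: a3 (payoff 7); vs b2: a3 (payoff 8); vs b3: a1 (payoff 5).
Player 2's best responses — vs a1: b1 (payoff 8); vs a2: b2 (payoff 5); vs a3: b2 (payoff 6).
The only mutual best response is (a3, b2); neither player gains by switching there.

(a3, b2)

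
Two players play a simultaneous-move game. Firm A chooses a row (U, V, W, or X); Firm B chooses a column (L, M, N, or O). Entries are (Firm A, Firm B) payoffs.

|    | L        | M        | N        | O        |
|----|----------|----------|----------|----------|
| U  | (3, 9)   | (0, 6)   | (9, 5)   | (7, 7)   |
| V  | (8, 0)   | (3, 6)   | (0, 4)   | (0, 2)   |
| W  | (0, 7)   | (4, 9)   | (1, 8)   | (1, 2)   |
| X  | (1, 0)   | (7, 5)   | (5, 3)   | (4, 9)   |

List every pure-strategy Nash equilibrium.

Find each player's best response to every opponent strategy; NE are the intersections.
Firm A's best responses — vs L: V (payoff 8); vs M: X (payoff 7); vs N: U (payoff 9); vs O: U (payoff 7).
Firm B's best responses — vs U: L (payoff 9); vs V: M (payoff 6); vs W: M (payoff 9); vs X: O (payoff 9).
No cell has both players best-responding. For instance, Firm A's best reply to L is V, but against V Firm B prefers M over L.

No pure-strategy Nash equilibrium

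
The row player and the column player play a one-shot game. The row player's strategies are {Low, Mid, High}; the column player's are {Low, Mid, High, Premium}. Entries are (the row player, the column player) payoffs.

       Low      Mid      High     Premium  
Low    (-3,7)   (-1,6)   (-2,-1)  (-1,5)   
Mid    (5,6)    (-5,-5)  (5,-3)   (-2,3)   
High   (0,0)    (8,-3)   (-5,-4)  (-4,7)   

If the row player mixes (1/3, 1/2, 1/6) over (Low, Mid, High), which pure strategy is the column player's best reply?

Low

Compute the column player's expected payoff from each pure strategy against the given mix.
Low: (1/3)·7 + (1/2)·6 + (1/6)·0 = 16/3
Mid: (1/3)·6 + (1/2)·(-5) + (1/6)·(-3) = -1
High: (1/3)·(-1) + (1/2)·(-3) + (1/6)·(-4) = -5/2
Premium: (1/3)·5 + (1/2)·3 + (1/6)·7 = 13/3
Highest expected payoff is 16/3, from Low.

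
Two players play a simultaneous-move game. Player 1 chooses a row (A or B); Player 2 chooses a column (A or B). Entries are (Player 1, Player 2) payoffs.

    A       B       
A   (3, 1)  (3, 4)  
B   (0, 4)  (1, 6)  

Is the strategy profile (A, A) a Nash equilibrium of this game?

No

Holding Player 2 at A: Player 1 gets 3 from A, versus 0 from B. No profitable deviation for Player 1.
Holding Player 1 at A: Player 2 gets 1 from A but could get 4 by switching to B. Player 2 has a profitable deviation.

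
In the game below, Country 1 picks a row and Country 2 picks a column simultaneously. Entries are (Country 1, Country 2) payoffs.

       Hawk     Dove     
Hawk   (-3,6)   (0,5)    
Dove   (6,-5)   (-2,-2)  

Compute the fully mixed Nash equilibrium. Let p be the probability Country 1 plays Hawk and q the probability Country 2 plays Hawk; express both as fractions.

In a mixed NE each player is indifferent between their pure strategies, so the opponent's mix sets the indifference.
Country 2 indifferent between Hawk and Dove: p·6 + (1−p)·(-5) = p·5 + (1−p)·(-2) ⟹ (-5) + 11p = (-2) + 7p ⟹ p = 3/4.
Country 1 indifferent between Hawk and Dove: q·(-3) + (1−q)·0 = q·6 + (1−q)·(-2) ⟹ 0 + (-3)q = (-2) + 8q ⟹ q = 2/11.

p = 3/4, q = 2/11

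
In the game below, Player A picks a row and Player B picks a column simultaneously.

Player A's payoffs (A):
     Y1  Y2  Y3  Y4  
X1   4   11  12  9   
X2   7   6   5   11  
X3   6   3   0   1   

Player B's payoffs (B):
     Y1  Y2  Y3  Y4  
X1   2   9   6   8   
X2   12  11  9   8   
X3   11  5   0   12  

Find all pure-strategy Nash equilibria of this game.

(X1, Y2) and (X2, Y1)

A profile is a Nash equilibrium when each player is best-responding to the other.
Player A's best responses — vs Y1: X2 (payoff 7); vs Y2: X1 (payoff 11); vs Y3: X1 (payoff 12); vs Y4: X2 (payoff 11).
Player B's best responses — vs X1: Y2 (payoff 9); vs X2: Y1 (payoff 12); vs X3: Y4 (payoff 12).
Mutual best responses occur at (X1, Y2) and (X2, Y1); at each, neither player gains by switching.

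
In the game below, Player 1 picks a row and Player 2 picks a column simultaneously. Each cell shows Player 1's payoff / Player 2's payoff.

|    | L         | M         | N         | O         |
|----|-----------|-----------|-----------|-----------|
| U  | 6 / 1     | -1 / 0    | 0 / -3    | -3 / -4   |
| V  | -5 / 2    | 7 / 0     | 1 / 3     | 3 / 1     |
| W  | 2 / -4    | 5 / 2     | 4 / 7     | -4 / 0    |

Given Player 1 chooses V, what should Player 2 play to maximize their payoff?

With Player 1 fixed at V, Player 2's payoffs are: L → 2, M → 0, N → 3, O → 1.
The maximum is 3, achieved by N.

N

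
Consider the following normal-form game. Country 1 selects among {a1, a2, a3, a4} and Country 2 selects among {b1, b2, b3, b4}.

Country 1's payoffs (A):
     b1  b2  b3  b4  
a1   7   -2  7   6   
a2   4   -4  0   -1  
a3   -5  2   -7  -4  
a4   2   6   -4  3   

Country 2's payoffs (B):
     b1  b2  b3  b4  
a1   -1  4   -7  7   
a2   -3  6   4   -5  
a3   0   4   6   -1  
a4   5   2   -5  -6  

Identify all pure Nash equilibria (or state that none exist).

Find each player's best response to every opponent strategy; NE are the intersections.
Country 1's best responses — vs b1: a1 (payoff 7); vs b2: a4 (payoff 6); vs b3: a1 (payoff 7); vs b4: a1 (payoff 6).
Country 2's best responses — vs a1: b4 (payoff 7); vs a2: b2 (payoff 6); vs a3: b3 (payoff 6); vs a4: b1 (payoff 5).
The only mutual best response is (a1, b4); neither player gains by switching there.

(a1, b4)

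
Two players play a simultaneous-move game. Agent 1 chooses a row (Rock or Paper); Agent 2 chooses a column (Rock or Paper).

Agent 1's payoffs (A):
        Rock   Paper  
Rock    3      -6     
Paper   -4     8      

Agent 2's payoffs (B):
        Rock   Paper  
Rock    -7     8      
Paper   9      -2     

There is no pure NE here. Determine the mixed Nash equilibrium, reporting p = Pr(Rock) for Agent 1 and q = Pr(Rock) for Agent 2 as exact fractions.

Each player's mixing probability is pinned down by making the *other* player indifferent.
Agent 2 indifferent between Rock and Paper: p·(-7) + (1−p)·9 = p·8 + (1−p)·(-2) ⟹ 9 + (-16)p = (-2) + 10p ⟹ p = 11/26.
Agent 1 indifferent between Rock and Paper: q·3 + (1−q)·(-6) = q·(-4) + (1−q)·8 ⟹ (-6) + 9q = 8 + (-12)q ⟹ q = 2/3.

p = 11/26, q = 2/3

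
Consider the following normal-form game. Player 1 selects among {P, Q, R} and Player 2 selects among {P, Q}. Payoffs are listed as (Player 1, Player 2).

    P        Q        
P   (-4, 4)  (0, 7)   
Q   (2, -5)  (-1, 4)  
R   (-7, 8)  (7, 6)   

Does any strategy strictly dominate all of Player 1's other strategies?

A strategy is strictly dominant if it gives Player 1 a strictly higher payoff than every other strategy, against every choice by the opponent.
P is not dominant: against P, Q gives 2 > -4.
Q is not dominant: against Q, P gives 0 > -1.
R is not dominant: against P, P gives -4 > -7.
No single strategy is best against every opponent action.

No strictly dominant strategy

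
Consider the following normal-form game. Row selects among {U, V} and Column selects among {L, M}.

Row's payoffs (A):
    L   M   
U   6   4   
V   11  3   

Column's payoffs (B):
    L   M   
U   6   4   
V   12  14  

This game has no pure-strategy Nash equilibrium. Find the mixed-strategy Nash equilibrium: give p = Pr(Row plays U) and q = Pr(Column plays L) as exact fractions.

Each player's mixing probability is pinned down by making the *other* player indifferent.
Column indifferent between L and M: p·6 + (1−p)·12 = p·4 + (1−p)·14 ⟹ 12 + (-6)p = 14 + (-10)p ⟹ p = 1/2.
Row indifferent between U and V: q·6 + (1−q)·4 = q·11 + (1−q)·3 ⟹ 4 + 2q = 3 + 8q ⟹ q = 1/6.

p = 1/2, q = 1/6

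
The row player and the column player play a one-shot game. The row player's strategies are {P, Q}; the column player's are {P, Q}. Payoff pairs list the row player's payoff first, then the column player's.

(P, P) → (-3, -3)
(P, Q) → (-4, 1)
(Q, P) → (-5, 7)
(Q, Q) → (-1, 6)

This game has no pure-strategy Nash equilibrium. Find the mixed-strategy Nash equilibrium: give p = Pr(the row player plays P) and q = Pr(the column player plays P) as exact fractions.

In a mixed NE each player is indifferent between their pure strategies, so the opponent's mix sets the indifference.
The column player indifferent between P and Q: p·(-3) + (1−p)·7 = p·1 + (1−p)·6 ⟹ 7 + (-10)p = 6 + (-5)p ⟹ p = 1/5.
The row player indifferent between P and Q: q·(-3) + (1−q)·(-4) = q·(-5) + (1−q)·(-1) ⟹ (-4) + 1q = (-1) + (-4)q ⟹ q = 3/5.

p = 1/5, q = 3/5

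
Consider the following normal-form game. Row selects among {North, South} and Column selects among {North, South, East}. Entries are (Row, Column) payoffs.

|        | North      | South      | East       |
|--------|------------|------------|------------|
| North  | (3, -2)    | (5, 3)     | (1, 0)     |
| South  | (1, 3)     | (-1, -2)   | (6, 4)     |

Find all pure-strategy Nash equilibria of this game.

A profile is a Nash equilibrium when each player is best-responding to the other.
Row's best responses — vs North: North (payoff 3); vs South: North (payoff 5); vs East: South (payoff 6).
Column's best responses — vs North: South (payoff 3); vs South: East (payoff 4).
Mutual best responses occur at (North, South) and (South, East); at each, neither player gains by switching.

(North, South) and (South, East)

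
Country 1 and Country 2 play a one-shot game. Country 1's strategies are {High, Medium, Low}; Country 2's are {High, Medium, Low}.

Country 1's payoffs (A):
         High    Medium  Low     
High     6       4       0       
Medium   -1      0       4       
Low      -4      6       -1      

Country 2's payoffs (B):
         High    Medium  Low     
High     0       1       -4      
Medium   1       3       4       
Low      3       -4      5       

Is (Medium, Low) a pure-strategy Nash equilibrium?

Yes

Holding Country 2 at Low: Country 1 gets 4 from Medium, versus 0 from High, -1 from Low. No profitable deviation for Country 1.
Holding Country 1 at Medium: Country 2 gets 4 from Low, versus 1 from High, 3 from Medium. No profitable deviation for Country 2 either.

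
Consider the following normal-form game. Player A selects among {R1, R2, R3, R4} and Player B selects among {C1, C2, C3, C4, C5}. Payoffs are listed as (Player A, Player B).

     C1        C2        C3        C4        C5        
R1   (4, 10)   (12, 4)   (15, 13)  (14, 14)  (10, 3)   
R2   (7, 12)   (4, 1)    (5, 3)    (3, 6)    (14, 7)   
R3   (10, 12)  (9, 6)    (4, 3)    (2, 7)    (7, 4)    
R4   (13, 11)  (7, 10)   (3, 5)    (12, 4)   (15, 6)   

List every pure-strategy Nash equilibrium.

(R1, C4) and (R4, C1)

A profile is a Nash equilibrium when each player is best-responding to the other.
Player A's best responses — vs C1: R4 (payoff 13); vs C2: R1 (payoff 12); vs C3: R1 (payoff 15); vs C4: R1 (payoff 14); vs C5: R4 (payoff 15).
Player B's best responses — vs R1: C4 (payoff 14); vs R2: C1 (payoff 12); vs R3: C1 (payoff 12); vs R4: C1 (payoff 11).
Mutual best responses occur at (R1, C4) and (R4, C1); at each, neither player gains by switching.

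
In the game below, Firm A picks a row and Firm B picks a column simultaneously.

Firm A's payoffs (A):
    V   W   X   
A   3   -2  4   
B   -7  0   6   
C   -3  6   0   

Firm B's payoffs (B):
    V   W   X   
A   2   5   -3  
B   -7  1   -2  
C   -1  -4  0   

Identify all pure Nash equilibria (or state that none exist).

None

A profile is a Nash equilibrium when each player is best-responding to the other.
Firm A's best responses — vs V: A (payoff 3); vs W: C (payoff 6); vs X: B (payoff 6).
Firm B's best responses — vs A: W (payoff 5); vs B: W (payoff 1); vs C: X (payoff 0).
No cell has both players best-responding. For instance, Firm A's best reply to V is A, but against A Firm B prefers W over V.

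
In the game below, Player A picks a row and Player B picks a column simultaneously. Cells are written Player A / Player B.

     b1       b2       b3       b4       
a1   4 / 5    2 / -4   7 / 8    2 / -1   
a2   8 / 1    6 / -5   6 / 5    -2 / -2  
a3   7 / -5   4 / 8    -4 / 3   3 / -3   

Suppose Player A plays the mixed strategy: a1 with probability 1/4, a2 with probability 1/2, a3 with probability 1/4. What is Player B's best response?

Compute Player B's expected payoff from each pure strategy against the given mix.
b1: (1/4)·5 + (1/2)·1 + (1/4)·(-5) = 1/2
b2: (1/4)·(-4) + (1/2)·(-5) + (1/4)·8 = -3/2
b3: (1/4)·8 + (1/2)·5 + (1/4)·3 = 21/4
b4: (1/4)·(-1) + (1/2)·(-2) + (1/4)·(-3) = -2
Highest expected payoff is 21/4, from b3.

b3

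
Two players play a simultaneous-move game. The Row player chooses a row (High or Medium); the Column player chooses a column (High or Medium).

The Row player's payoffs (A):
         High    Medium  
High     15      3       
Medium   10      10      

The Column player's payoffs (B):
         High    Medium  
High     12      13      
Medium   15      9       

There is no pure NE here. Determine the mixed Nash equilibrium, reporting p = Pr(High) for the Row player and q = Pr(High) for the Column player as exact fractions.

p = 6/7, q = 7/12

In a mixed NE each player is indifferent between their pure strategies, so the opponent's mix sets the indifference.
The Column player indifferent between High and Medium: p·12 + (1−p)·15 = p·13 + (1−p)·9 ⟹ 15 + (-3)p = 9 + 4p ⟹ p = 6/7.
The Row player indifferent between High and Medium: q·15 + (1−q)·3 = q·10 + (1−q)·10 ⟹ 3 + 12q = 10 + 0q ⟹ q = 7/12.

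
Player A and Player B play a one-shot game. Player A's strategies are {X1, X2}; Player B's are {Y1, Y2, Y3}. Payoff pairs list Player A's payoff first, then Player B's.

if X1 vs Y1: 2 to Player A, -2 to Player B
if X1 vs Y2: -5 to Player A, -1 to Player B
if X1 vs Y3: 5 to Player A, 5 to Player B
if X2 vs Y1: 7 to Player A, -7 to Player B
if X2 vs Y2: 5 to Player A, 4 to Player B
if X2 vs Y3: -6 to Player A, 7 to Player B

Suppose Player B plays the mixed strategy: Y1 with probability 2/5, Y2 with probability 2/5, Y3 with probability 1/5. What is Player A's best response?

Compute Player A's expected payoff from each pure strategy against the given mix.
X1: (2/5)·2 + (2/5)·(-5) + (1/5)·5 = -1/5
X2: (2/5)·7 + (2/5)·5 + (1/5)·(-6) = 18/5
Highest expected payoff is 18/5, from X2.

X2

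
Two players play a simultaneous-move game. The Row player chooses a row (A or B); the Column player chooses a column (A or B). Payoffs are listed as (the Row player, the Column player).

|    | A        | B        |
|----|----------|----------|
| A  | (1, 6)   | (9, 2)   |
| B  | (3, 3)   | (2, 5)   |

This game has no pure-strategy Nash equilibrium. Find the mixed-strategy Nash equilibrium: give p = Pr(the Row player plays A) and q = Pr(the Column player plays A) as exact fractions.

In a mixed NE each player is indifferent between their pure strategies, so the opponent's mix sets the indifference.
The Column player indifferent between A and B: p·6 + (1−p)·3 = p·2 + (1−p)·5 ⟹ 3 + 3p = 5 + (-3)p ⟹ p = 1/3.
The Row player indifferent between A and B: q·1 + (1−q)·9 = q·3 + (1−q)·2 ⟹ 9 + (-8)q = 2 + 1q ⟹ q = 7/9.

p = 1/3, q = 7/9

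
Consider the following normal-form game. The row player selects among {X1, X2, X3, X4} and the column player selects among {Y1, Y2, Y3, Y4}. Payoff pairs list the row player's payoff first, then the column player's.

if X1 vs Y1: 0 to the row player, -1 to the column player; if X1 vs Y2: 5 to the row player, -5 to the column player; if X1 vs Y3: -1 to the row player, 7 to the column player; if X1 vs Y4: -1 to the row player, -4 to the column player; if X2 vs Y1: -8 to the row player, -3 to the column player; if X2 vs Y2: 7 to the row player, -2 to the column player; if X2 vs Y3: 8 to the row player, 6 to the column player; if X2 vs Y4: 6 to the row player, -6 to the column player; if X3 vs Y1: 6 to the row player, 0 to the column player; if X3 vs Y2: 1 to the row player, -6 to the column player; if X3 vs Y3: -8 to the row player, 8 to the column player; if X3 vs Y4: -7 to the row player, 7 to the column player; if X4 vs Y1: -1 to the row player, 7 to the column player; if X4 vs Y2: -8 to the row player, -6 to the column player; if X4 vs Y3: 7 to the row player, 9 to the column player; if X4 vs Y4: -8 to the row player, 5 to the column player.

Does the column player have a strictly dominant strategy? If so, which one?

Y3

Check whether one of the column player's strategies beats all alternatives regardless of what the opponent does.
Y3 strictly dominates: vs X1: 7 > each of {-1, -5, -4}; vs X2: 6 > each of {-3, -2, -6}; vs X3: 8 > each of {0, -6, 7}; vs X4: 9 > each of {7, -6, 5}.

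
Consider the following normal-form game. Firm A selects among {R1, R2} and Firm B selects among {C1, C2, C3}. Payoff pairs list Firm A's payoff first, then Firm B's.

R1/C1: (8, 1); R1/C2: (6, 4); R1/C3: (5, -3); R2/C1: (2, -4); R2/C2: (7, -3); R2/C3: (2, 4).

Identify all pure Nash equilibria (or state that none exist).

There is no pure-strategy Nash equilibrium

Check mutual best responses: a cell is a NE iff neither player can gain by unilaterally deviating.
Firm A's best responses — vs C1: R1 (payoff 8); vs C2: R2 (payoff 7); vs C3: R1 (payoff 5).
Firm B's best responses — vs R1: C2 (payoff 4); vs R2: C3 (payoff 4).
No cell has both players best-responding. For instance, Firm A's best reply to C1 is R1, but against R1 Firm B prefers C2 over C1.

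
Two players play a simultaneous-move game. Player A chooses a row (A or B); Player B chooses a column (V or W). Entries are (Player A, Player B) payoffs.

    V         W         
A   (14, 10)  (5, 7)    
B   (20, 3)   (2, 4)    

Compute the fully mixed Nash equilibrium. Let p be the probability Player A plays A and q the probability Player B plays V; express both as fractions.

p = 1/4, q = 1/3

Each player's mixing probability is pinned down by making the *other* player indifferent.
Player B indifferent between V and W: p·10 + (1−p)·3 = p·7 + (1−p)·4 ⟹ 3 + 7p = 4 + 3p ⟹ p = 1/4.
Player A indifferent between A and B: q·14 + (1−q)·5 = q·20 + (1−q)·2 ⟹ 5 + 9q = 2 + 18q ⟹ q = 1/3.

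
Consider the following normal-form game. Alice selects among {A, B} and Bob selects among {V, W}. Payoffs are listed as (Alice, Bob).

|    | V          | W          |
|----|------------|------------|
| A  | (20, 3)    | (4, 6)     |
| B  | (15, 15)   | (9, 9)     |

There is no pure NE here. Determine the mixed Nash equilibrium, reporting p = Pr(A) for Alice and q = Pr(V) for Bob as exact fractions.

Each player's mixing probability is pinned down by making the *other* player indifferent.
Bob indifferent between V and W: p·3 + (1−p)·15 = p·6 + (1−p)·9 ⟹ 15 + (-12)p = 9 + (-3)p ⟹ p = 2/3.
Alice indifferent between A and B: q·20 + (1−q)·4 = q·15 + (1−q)·9 ⟹ 4 + 16q = 9 + 6q ⟹ q = 1/2.

p = 2/3, q = 1/2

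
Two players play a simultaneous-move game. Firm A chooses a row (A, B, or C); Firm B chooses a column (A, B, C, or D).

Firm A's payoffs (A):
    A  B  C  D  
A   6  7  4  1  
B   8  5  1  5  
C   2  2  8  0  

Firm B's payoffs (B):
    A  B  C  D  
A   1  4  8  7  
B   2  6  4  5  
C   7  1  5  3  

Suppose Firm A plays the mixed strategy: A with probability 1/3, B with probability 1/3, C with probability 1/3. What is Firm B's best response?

C

Compute Firm B's expected payoff from each pure strategy against the given mix.
A: (1/3)·1 + (1/3)·2 + (1/3)·7 = 10/3
B: (1/3)·4 + (1/3)·6 + (1/3)·1 = 11/3
C: (1/3)·8 + (1/3)·4 + (1/3)·5 = 17/3
D: (1/3)·7 + (1/3)·5 + (1/3)·3 = 5
Highest expected payoff is 17/3, from C.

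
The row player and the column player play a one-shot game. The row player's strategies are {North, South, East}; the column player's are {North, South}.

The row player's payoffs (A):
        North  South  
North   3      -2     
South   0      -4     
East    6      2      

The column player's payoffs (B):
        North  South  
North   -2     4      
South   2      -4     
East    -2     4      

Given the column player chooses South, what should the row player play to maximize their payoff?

With the column player fixed at South, the row player's payoffs are: North → -2, South → -4, East → 2.
The maximum is 2, achieved by East.

East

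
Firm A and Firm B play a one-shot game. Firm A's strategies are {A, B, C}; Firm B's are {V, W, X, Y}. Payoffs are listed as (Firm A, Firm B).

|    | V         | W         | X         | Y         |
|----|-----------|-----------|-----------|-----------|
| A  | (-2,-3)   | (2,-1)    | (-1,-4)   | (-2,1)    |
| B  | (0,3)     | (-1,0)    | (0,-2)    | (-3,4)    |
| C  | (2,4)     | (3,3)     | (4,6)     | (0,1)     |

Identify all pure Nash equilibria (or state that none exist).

A profile is a Nash equilibrium when each player is best-responding to the other.
Firm A's best responses — vs V: C (payoff 2); vs W: C (payoff 3); vs X: C (payoff 4); vs Y: C (payoff 0).
Firm B's best responses — vs A: Y (payoff 1); vs B: Y (payoff 4); vs C: X (payoff 6).
The only mutual best response is (C, X); neither player gains by switching there.

(C, X)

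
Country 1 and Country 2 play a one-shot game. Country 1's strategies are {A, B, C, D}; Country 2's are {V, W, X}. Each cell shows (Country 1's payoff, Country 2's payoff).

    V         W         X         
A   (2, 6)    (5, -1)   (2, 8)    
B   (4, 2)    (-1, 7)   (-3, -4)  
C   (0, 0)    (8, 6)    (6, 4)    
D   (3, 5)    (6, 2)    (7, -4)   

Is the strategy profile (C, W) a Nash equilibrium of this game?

Yes

Holding Country 2 at W: Country 1 gets 8 from C, versus 5 from A, -1 from B, 6 from D. No profitable deviation for Country 1.
Holding Country 1 at C: Country 2 gets 6 from W, versus 0 from V, 4 from X. No profitable deviation for Country 2 either.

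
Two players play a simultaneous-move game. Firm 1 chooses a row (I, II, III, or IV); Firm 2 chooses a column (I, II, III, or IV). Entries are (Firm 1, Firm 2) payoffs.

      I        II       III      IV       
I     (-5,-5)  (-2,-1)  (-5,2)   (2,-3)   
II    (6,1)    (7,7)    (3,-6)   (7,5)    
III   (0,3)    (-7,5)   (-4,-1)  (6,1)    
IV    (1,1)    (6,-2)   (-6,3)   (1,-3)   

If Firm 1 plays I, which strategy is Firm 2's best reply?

With Firm 1 fixed at I, Firm 2's payoffs are: I → -5, II → -1, III → 2, IV → -3.
The maximum is 2, achieved by III.

III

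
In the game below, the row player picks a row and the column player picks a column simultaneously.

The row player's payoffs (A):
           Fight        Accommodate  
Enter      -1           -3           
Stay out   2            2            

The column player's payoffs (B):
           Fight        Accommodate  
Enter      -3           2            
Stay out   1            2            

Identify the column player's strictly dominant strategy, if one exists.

A strategy is strictly dominant if it gives the column player a strictly higher payoff than every other strategy, against every choice by the opponent.
Accommodate strictly dominates: vs Enter: 2 > -3; vs Stay out: 2 > 1.

Accommodate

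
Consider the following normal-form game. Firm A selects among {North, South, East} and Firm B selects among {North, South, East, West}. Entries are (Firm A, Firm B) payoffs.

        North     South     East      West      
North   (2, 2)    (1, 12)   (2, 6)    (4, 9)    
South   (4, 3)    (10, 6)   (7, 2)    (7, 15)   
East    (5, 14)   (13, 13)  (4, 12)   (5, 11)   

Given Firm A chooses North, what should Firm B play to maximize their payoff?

South

With Firm A fixed at North, Firm B's payoffs are: North → 2, South → 12, East → 6, West → 9.
The maximum is 12, achieved by South.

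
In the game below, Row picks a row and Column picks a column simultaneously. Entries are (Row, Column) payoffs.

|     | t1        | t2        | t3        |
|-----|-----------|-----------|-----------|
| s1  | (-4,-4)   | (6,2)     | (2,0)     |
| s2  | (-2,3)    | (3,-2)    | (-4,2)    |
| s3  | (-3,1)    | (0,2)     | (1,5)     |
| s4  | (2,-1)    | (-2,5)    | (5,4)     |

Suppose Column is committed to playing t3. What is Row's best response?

With Column fixed at t3, Row's payoffs are: s1 → 2, s2 → -4, s3 → 1, s4 → 5.
The maximum is 5, achieved by s4.

s4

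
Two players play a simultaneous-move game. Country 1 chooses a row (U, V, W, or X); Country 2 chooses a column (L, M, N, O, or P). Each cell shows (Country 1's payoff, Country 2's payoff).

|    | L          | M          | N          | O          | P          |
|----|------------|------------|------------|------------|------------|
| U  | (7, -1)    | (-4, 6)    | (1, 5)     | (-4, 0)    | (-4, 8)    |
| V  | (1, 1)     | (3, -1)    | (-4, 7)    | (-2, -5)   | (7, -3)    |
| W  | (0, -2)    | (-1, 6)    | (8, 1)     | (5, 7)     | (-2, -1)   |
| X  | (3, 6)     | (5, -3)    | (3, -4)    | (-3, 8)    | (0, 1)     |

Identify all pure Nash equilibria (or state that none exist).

Check mutual best responses: a cell is a NE iff neither player can gain by unilaterally deviating.
Country 1's best responses — vs L: U (payoff 7); vs M: X (payoff 5); vs N: W (payoff 8); vs O: W (payoff 5); vs P: V (payoff 7).
Country 2's best responses — vs U: P (payoff 8); vs V: N (payoff 7); vs W: O (payoff 7); vs X: O (payoff 8).
The only mutual best response is (W, O); neither player gains by switching there.

(W, O)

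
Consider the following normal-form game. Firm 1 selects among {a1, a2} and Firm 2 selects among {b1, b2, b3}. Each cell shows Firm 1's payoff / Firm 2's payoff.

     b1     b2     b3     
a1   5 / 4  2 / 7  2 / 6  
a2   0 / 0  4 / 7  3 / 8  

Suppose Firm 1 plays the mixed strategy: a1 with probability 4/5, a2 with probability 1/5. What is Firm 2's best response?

Firm 2's best reply maximizes expected payoff against the mix.
b1: (4/5)·4 + (1/5)·0 = 16/5
b2: (4/5)·7 + (1/5)·7 = 7
b3: (4/5)·6 + (1/5)·8 = 32/5
Highest expected payoff is 7, from b2.

b2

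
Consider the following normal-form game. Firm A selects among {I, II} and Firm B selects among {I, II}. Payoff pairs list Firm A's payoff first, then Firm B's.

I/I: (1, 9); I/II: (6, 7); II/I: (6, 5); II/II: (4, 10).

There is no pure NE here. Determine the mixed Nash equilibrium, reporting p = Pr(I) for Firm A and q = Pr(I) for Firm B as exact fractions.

Each player's mixing probability is pinned down by making the *other* player indifferent.
Firm B indifferent between I and II: p·9 + (1−p)·5 = p·7 + (1−p)·10 ⟹ 5 + 4p = 10 + (-3)p ⟹ p = 5/7.
Firm A indifferent between I and II: q·1 + (1−q)·6 = q·6 + (1−q)·4 ⟹ 6 + (-5)q = 4 + 2q ⟹ q = 2/7.

p = 5/7, q = 2/7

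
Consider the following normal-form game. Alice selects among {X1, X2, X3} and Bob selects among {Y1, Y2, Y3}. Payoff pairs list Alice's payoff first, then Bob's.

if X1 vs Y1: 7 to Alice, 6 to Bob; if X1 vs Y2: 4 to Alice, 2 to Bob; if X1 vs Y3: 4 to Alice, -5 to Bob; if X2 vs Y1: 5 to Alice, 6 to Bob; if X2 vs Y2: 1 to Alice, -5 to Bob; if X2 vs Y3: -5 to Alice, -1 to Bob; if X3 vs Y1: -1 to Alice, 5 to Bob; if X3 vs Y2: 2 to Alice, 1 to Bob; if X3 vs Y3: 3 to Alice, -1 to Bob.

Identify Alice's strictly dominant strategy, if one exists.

X1

Check whether one of Alice's strategies beats all alternatives regardless of what the opponent does.
X1 strictly dominates: vs Y1: 7 > each of {5, -1}; vs Y2: 4 > each of {1, 2}; vs Y3: 4 > each of {-5, 3}.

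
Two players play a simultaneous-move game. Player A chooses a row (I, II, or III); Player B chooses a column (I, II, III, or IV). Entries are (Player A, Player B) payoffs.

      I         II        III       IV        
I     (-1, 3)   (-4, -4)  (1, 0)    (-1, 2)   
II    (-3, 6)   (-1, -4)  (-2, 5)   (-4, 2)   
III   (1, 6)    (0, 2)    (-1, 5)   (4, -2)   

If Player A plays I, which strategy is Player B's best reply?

I

With Player A fixed at I, Player B's payoffs are: I → 3, II → -4, III → 0, IV → 2.
The maximum is 3, achieved by I.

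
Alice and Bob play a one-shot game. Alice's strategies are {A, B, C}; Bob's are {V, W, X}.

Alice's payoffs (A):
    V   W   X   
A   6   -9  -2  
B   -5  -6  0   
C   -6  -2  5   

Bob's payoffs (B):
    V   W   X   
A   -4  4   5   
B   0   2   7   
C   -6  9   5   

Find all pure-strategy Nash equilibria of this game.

A profile is a Nash equilibrium when each player is best-responding to the other.
Alice's best responses — vs V: A (payoff 6); vs W: C (payoff -2); vs X: C (payoff 5).
Bob's best responses — vs A: X (payoff 5); vs B: X (payoff 7); vs C: W (payoff 9).
The only mutual best response is (C, W); neither player gains by switching there.

(C, W)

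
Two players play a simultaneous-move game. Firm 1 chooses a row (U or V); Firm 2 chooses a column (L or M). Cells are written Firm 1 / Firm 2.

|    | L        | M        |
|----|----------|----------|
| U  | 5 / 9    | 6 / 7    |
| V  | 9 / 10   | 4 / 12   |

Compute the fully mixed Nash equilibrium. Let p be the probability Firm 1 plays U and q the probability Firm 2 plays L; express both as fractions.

In a mixed NE each player is indifferent between their pure strategies, so the opponent's mix sets the indifference.
Firm 2 indifferent between L and M: p·9 + (1−p)·10 = p·7 + (1−p)·12 ⟹ 10 + (-1)p = 12 + (-5)p ⟹ p = 1/2.
Firm 1 indifferent between U and V: q·5 + (1−q)·6 = q·9 + (1−q)·4 ⟹ 6 + (-1)q = 4 + 5q ⟹ q = 1/3.

p = 1/2, q = 1/3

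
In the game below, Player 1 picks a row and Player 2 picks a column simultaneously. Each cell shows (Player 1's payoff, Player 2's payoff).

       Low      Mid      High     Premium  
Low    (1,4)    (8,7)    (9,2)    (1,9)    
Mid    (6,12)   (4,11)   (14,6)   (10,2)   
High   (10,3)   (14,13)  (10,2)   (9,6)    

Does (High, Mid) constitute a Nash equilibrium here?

Yes

Holding Player 2 at Mid: Player 1 gets 14 from High, versus 8 from Low, 4 from Mid. No profitable deviation for Player 1.
Holding Player 1 at High: Player 2 gets 13 from Mid, versus 3 from Low, 2 from High, 6 from Premium. No profitable deviation for Player 2 either.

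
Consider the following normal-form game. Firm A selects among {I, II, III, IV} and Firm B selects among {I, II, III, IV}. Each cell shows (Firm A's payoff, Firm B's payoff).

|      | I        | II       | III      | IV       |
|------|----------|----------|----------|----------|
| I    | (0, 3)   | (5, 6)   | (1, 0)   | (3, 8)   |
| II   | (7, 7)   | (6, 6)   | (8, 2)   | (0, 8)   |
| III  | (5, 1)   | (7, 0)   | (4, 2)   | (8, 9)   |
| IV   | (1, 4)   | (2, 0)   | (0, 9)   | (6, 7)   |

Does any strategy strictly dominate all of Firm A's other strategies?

A strategy is strictly dominant if it gives Firm A a strictly higher payoff than every other strategy, against every choice by the opponent.
I is not dominant: against I, II gives 7 > 0.
II is not dominant: against II, III gives 7 > 6.
III is not dominant: against I, II gives 7 > 5.
IV is not dominant: against I, II gives 7 > 1.
No single strategy is best against every opponent action.

No strictly dominant strategy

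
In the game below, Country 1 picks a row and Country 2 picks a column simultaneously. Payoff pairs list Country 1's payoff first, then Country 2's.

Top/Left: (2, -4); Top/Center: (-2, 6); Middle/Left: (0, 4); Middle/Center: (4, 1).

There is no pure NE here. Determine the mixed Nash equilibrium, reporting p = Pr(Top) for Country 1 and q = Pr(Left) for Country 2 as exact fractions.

p = 3/13, q = 3/4

In a mixed NE each player is indifferent between their pure strategies, so the opponent's mix sets the indifference.
Country 2 indifferent between Left and Center: p·(-4) + (1−p)·4 = p·6 + (1−p)·1 ⟹ 4 + (-8)p = 1 + 5p ⟹ p = 3/13.
Country 1 indifferent between Top and Middle: q·2 + (1−q)·(-2) = q·0 + (1−q)·4 ⟹ (-2) + 4q = 4 + (-4)q ⟹ q = 3/4.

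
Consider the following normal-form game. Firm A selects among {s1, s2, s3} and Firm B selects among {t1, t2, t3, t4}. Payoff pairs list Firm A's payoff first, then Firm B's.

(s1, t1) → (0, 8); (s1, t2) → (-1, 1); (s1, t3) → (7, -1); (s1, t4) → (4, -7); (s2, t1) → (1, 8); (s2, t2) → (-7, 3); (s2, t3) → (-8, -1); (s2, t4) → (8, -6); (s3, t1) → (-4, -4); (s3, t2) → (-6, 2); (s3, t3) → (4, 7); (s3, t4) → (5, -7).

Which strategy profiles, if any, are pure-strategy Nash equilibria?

(s2, t1)

A profile is a Nash equilibrium when each player is best-responding to the other.
Firm A's best responses — vs t1: s2 (payoff 1); vs t2: s1 (payoff -1); vs t3: s1 (payoff 7); vs t4: s2 (payoff 8).
Firm B's best responses — vs s1: t1 (payoff 8); vs s2: t1 (payoff 8); vs s3: t3 (payoff 7).
The only mutual best response is (s2, t1); neither player gains by switching there.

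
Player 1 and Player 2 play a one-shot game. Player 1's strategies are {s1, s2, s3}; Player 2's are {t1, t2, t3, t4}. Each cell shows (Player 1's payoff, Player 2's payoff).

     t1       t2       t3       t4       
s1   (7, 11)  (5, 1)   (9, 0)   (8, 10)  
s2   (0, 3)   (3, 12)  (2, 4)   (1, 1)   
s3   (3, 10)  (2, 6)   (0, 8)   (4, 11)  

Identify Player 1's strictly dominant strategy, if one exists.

s1

Check whether one of Player 1's strategies beats all alternatives regardless of what the opponent does.
s1 strictly dominates: vs t1: 7 > each of {0, 3}; vs t2: 5 > each of {3, 2}; vs t3: 9 > each of {2, 0}; vs t4: 8 > each of {1, 4}.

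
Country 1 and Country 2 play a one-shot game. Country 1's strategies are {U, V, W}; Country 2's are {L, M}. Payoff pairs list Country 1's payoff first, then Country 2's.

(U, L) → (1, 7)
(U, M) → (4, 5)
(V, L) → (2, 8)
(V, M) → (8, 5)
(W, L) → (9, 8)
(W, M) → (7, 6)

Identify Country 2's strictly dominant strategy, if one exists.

L

A strategy is strictly dominant if it gives Country 2 a strictly higher payoff than every other strategy, against every choice by the opponent.
L strictly dominates: vs U: 7 > 5; vs V: 8 > 5; vs W: 8 > 6.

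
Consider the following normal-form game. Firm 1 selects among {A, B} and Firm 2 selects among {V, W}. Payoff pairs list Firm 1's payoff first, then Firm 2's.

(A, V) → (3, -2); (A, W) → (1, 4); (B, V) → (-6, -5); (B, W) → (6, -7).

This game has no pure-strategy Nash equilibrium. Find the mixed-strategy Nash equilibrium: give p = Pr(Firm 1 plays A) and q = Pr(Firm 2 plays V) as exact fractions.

Each player's mixing probability is pinned down by making the *other* player indifferent.
Firm 2 indifferent between V and W: p·(-2) + (1−p)·(-5) = p·4 + (1−p)·(-7) ⟹ (-5) + 3p = (-7) + 11p ⟹ p = 1/4.
Firm 1 indifferent between A and B: q·3 + (1−q)·1 = q·(-6) + (1−q)·6 ⟹ 1 + 2q = 6 + (-12)q ⟹ q = 5/14.

p = 1/4, q = 5/14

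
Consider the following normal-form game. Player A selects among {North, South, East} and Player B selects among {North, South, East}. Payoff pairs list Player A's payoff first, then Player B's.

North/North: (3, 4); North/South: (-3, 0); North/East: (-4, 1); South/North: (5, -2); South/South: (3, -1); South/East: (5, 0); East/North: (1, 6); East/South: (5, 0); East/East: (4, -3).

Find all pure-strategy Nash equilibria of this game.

(South, East)

Find each player's best response to every opponent strategy; NE are the intersections.
Player A's best responses — vs North: South (payoff 5); vs South: East (payoff 5); vs East: South (payoff 5).
Player B's best responses — vs North: North (payoff 4); vs South: East (payoff 0); vs East: North (payoff 6).
The only mutual best response is (South, East); neither player gains by switching there.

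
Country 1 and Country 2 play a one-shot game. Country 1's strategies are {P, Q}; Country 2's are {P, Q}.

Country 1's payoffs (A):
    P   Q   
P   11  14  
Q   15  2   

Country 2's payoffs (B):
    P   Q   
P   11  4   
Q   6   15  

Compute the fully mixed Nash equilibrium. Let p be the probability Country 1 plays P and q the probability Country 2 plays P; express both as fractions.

In a mixed NE each player is indifferent between their pure strategies, so the opponent's mix sets the indifference.
Country 2 indifferent between P and Q: p·11 + (1−p)·6 = p·4 + (1−p)·15 ⟹ 6 + 5p = 15 + (-11)p ⟹ p = 9/16.
Country 1 indifferent between P and Q: q·11 + (1−q)·14 = q·15 + (1−q)·2 ⟹ 14 + (-3)q = 2 + 13q ⟹ q = 3/4.

p = 9/16, q = 3/4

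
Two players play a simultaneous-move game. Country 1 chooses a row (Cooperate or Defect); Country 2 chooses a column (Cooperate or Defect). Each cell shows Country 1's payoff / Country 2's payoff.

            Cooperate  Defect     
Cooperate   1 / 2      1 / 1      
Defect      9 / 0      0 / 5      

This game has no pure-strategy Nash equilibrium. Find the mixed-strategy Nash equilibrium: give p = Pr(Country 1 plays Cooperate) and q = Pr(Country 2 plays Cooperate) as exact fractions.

p = 5/6, q = 1/9

In a mixed NE each player is indifferent between their pure strategies, so the opponent's mix sets the indifference.
Country 2 indifferent between Cooperate and Defect: p·2 + (1−p)·0 = p·1 + (1−p)·5 ⟹ 0 + 2p = 5 + (-4)p ⟹ p = 5/6.
Country 1 indifferent between Cooperate and Defect: q·1 + (1−q)·1 = q·9 + (1−q)·0 ⟹ 1 + 0q = 0 + 9q ⟹ q = 1/9.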